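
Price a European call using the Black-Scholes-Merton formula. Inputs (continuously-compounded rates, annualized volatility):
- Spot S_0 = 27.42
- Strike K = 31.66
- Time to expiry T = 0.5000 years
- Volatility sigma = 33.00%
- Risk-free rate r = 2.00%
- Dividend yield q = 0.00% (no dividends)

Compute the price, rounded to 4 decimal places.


Answer: Price = 1.2004

Derivation:
d1 = (ln(S/K) + (r - q + 0.5*sigma^2) * T) / (sigma * sqrt(T)) = -0.45664690
d2 = d1 - sigma * sqrt(T) = -0.68999214
exp(-rT) = 0.99004983; exp(-qT) = 1.00000000
C = S_0 * exp(-qT) * N(d1) - K * exp(-rT) * N(d2)
N(d1) = 0.32396243; N(d2) = 0.24509956
C = 27.4200 * 1.00000000 * 0.32396243 - 31.6600 * 0.99004983 * 0.24509956 = 1.2004


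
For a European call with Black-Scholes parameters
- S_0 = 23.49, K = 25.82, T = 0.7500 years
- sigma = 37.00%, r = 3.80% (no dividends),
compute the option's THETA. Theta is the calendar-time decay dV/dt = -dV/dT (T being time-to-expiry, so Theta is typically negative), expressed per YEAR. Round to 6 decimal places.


d1 = -0.0459916811; d2 = -0.3664210805
phi(d1) = 0.3985205752; exp(-qT) = 1.0000000000; exp(-rT) = 0.9719022941
Theta = -S*exp(-qT)*phi(d1)*sigma/(2*sqrt(T)) - r*K*exp(-rT)*N(d2) + q*S*exp(-qT)*N(d1)
N(d1) = 0.4816584402; N(d2) = 0.3570254460; sqrt(T) = 0.8660254038
Term 1 = -23.4900 * 1.0000000000 * 0.3985205752 * 0.3700 / (2 * 0.8660254038) = -1.9997461160
Term 2 = -0.0380 * 25.8200 * 0.9719022941 * 0.3570254460 = -0.3404564859
Term 3 = 0 (no dividend yield, q = 0)
Theta = -1.9997461160 + (-0.3404564859) + (0.0000000000) = -2.340203

Answer: Theta = -2.340203


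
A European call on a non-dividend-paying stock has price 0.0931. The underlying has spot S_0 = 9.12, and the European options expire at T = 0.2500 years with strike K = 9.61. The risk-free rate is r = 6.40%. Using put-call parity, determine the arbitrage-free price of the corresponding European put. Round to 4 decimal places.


Answer: Put price = 0.4306

Derivation:
Put-call parity: C - P = S_0 * exp(-qT) - K * exp(-rT).
S_0 * exp(-qT) = 9.1200 * 1.00000000 = 9.12000000
K * exp(-rT) = 9.6100 * 0.98412732 = 9.45746355
P = C - S*exp(-qT) + K*exp(-rT)
P = 0.0931 - 9.12000000 + 9.45746355 = 0.4306


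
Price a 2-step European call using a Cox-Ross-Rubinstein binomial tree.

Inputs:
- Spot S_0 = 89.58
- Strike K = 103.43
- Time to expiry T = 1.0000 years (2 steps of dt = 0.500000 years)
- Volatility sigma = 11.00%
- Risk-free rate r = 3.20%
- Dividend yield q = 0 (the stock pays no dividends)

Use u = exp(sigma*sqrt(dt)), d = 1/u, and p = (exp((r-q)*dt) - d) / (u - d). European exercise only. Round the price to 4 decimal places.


Answer: Price = V(0,0) = 0.4057

Derivation:
dt = T/N = 0.500000
u = exp(sigma*sqrt(dt)) = 1.080887; d = 1/u = 0.925166
p = (exp((r-q)*dt) - d) / (u - d) = 0.584139
Discount per step: exp(-r*dt) = 0.984127
Stock lattice S(k, i) with i counting down-moves:
  k=0: S(0,0) = 89.5800
  k=1: S(1,0) = 96.8258; S(1,1) = 82.8764
  k=2: S(2,0) = 104.6578; S(2,1) = 89.5800; S(2,2) = 76.6745
Terminal payoffs V(N, i) = max(S_T - K, 0):
  V(2,0) = 1.227757; V(2,1) = 0.000000; V(2,2) = 0.000000
Backward induction: V(k, i) = exp(-r*dt) * [p * V(k+1, i) + (1-p) * V(k+1, i+1)].
  V(1,0) = exp(-r*dt) * [p*1.227757 + (1-p)*0.000000] = 0.705797
  V(1,1) = exp(-r*dt) * [p*0.000000 + (1-p)*0.000000] = 0.000000
  V(0,0) = exp(-r*dt) * [p*0.705797 + (1-p)*0.000000] = 0.405740


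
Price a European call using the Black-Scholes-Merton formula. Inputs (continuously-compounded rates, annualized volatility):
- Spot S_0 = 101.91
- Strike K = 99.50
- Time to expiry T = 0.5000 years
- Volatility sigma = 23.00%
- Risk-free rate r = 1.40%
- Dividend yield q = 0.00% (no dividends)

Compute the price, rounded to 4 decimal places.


Answer: Price = 8.1733

Derivation:
d1 = (ln(S/K) + (r - q + 0.5*sigma^2) * T) / (sigma * sqrt(T)) = 0.27151318
d2 = d1 - sigma * sqrt(T) = 0.10887862
exp(-rT) = 0.99302444; exp(-qT) = 1.00000000
C = S_0 * exp(-qT) * N(d1) - K * exp(-rT) * N(d2)
N(d1) = 0.60700182; N(d2) = 0.54335062
C = 101.9100 * 1.00000000 * 0.60700182 - 99.5000 * 0.99302444 * 0.54335062 = 8.1733


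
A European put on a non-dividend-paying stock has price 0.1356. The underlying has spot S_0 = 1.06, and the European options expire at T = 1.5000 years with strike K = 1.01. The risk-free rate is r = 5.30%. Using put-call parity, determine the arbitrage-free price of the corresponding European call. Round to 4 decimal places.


Answer: Call price = 0.2628

Derivation:
Put-call parity: C - P = S_0 * exp(-qT) - K * exp(-rT).
S_0 * exp(-qT) = 1.0600 * 1.00000000 = 1.06000000
K * exp(-rT) = 1.0100 * 0.92357802 = 0.93281380
C = P + S*exp(-qT) - K*exp(-rT)
C = 0.1356 + 1.06000000 - 0.93281380 = 0.2628


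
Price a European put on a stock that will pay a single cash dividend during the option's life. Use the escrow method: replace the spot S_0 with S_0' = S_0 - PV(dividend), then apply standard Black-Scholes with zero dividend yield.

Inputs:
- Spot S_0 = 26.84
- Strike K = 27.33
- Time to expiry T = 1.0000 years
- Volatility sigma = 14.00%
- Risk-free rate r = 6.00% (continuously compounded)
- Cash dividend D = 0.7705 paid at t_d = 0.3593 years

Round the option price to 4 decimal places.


PV(D) = D * exp(-r * t_d) = 0.7705 * 0.97867271 = 0.75406733
S_0' = S_0 - PV(D) = 26.8400 - 0.75406733 = 26.08593267
d1 = (ln(S_0'/K) + (r + sigma^2/2)*T) / (sigma*sqrt(T)) = 0.16579422
d2 = d1 - sigma*sqrt(T) = 0.02579422
exp(-rT) = 0.94176453
N(-d1) = 0.43415945; N(-d2) = 0.48971074
P = K * exp(-rT) * N(-d2) - S_0' * N(-d1) = 27.3300 * 0.94176453 * 0.48971074 - 26.08593267 * 0.43415945 = 1.2789

Answer: Price = 1.2789


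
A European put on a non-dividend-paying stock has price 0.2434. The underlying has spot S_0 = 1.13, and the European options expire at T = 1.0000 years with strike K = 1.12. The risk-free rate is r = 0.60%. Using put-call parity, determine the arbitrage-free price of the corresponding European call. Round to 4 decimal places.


Put-call parity: C - P = S_0 * exp(-qT) - K * exp(-rT).
S_0 * exp(-qT) = 1.1300 * 1.00000000 = 1.13000000
K * exp(-rT) = 1.1200 * 0.99401796 = 1.11330012
C = P + S*exp(-qT) - K*exp(-rT)
C = 0.2434 + 1.13000000 - 1.11330012 = 0.2601

Answer: Call price = 0.2601


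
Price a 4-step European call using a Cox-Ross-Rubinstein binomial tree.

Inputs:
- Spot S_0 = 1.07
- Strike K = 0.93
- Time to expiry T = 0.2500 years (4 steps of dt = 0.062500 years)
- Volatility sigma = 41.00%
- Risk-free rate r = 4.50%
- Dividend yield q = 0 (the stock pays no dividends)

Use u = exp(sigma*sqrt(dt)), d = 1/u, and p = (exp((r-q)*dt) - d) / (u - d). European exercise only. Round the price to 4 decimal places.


dt = T/N = 0.062500
u = exp(sigma*sqrt(dt)) = 1.107937; d = 1/u = 0.902578
p = (exp((r-q)*dt) - d) / (u - d) = 0.488112
Discount per step: exp(-r*dt) = 0.997191
Stock lattice S(k, i) with i counting down-moves:
  k=0: S(0,0) = 1.0700
  k=1: S(1,0) = 1.1855; S(1,1) = 0.9658
  k=2: S(2,0) = 1.3135; S(2,1) = 1.0700; S(2,2) = 0.8717
  k=3: S(3,0) = 1.4552; S(3,1) = 1.1855; S(3,2) = 0.9658; S(3,3) = 0.7868
  k=4: S(4,0) = 1.6123; S(4,1) = 1.3135; S(4,2) = 1.0700; S(4,3) = 0.8717; S(4,4) = 0.7101
Terminal payoffs V(N, i) = max(S_T - K, 0):
  V(4,0) = 0.682295; V(4,1) = 0.383452; V(4,2) = 0.140000; V(4,3) = 0.000000; V(4,4) = 0.000000
Backward induction: V(k, i) = exp(-r*dt) * [p * V(k+1, i) + (1-p) * V(k+1, i+1)].
  V(3,0) = exp(-r*dt) * [p*0.682295 + (1-p)*0.383452] = 0.527834
  V(3,1) = exp(-r*dt) * [p*0.383452 + (1-p)*0.140000] = 0.258105
  V(3,2) = exp(-r*dt) * [p*0.140000 + (1-p)*0.000000] = 0.068144
  V(3,3) = exp(-r*dt) * [p*0.000000 + (1-p)*0.000000] = 0.000000
  V(2,0) = exp(-r*dt) * [p*0.527834 + (1-p)*0.258105] = 0.388668
  V(2,1) = exp(-r*dt) * [p*0.258105 + (1-p)*0.068144] = 0.160414
  V(2,2) = exp(-r*dt) * [p*0.068144 + (1-p)*0.000000] = 0.033168
  V(1,0) = exp(-r*dt) * [p*0.388668 + (1-p)*0.160414] = 0.271064
  V(1,1) = exp(-r*dt) * [p*0.160414 + (1-p)*0.033168] = 0.095011
  V(0,0) = exp(-r*dt) * [p*0.271064 + (1-p)*0.095011] = 0.180437

Answer: Price = V(0,0) = 0.1804


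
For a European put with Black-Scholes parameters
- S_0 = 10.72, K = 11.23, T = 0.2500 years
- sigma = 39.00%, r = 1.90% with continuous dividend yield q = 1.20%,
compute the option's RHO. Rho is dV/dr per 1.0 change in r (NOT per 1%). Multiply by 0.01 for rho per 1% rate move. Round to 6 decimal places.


Answer: Rho = -1.755084

Derivation:
d1 = -0.1318723749; d2 = -0.3268723749
phi(d1) = 0.3954884504; exp(-qT) = 0.9970044955; exp(-rT) = 0.9952612634
N(-d2) = 0.6281177920
Rho = -K*T*exp(-rT)*N(-d2) = -11.2300 * 0.2500 * 0.9952612634 * 0.6281177920 = -1.755084


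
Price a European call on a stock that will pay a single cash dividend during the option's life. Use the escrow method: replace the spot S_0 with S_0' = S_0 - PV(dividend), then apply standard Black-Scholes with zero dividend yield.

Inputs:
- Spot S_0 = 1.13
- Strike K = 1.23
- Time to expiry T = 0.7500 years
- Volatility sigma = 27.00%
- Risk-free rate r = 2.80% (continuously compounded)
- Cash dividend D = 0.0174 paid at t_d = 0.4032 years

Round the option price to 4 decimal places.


PV(D) = D * exp(-r * t_d) = 0.0174 * 0.98877389 = 0.01720467
S_0' = S_0 - PV(D) = 1.1300 - 0.01720467 = 1.11279533
d1 = (ln(S_0'/K) + (r + sigma^2/2)*T) / (sigma*sqrt(T)) = -0.22153785
d2 = d1 - sigma*sqrt(T) = -0.45536471
exp(-rT) = 0.97921896
N(d1) = 0.41233683; N(d2) = 0.32442344
C = S_0' * N(d1) - K * exp(-rT) * N(d2) = 1.11279533 * 0.41233683 - 1.2300 * 0.97921896 * 0.32442344 = 0.0681

Answer: Price = 0.0681


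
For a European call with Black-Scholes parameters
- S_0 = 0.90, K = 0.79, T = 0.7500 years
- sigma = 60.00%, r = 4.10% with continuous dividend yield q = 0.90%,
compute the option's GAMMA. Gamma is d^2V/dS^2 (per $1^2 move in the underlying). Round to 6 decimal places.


d1 = 0.5568770781; d2 = 0.0372618359
phi(d1) = 0.3416410777; exp(-qT) = 0.9932727301; exp(-rT) = 0.9697179723
Gamma = exp(-qT) * phi(d1) / (S * sigma * sqrt(T)) = 0.9932727301 * 0.3416410777 / (0.9000 * 0.6000 * 0.8660254038) = 0.725628

Answer: Gamma = 0.725628


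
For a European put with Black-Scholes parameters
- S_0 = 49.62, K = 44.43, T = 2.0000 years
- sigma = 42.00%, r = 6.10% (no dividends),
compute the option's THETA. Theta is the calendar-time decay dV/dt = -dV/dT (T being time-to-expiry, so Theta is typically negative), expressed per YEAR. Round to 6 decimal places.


d1 = 0.6883837070; d2 = 0.0944140108
phi(d1) = 0.3147821089; exp(-qT) = 1.0000000000; exp(-rT) = 0.8851483685
Theta = -S*exp(-qT)*phi(d1)*sigma/(2*sqrt(T)) + r*K*exp(-rT)*N(-d2) - q*S*exp(-qT)*N(-d1)
N(-d1) = 0.2456055906; N(-d2) = 0.4623901433; sqrt(T) = 1.4142135624
Term 1 = -49.6200 * 1.0000000000 * 0.3147821089 * 0.4200 / (2 * 1.4142135624) = -2.3193756717
Term 2 = 0.0610 * 44.4300 * 0.8851483685 * 0.4623901433 = 1.1092534527
Term 3 = 0 (no dividend yield, q = 0)
Theta = -2.3193756717 + (1.1092534527) + (0.0000000000) = -1.210122

Answer: Theta = -1.210122


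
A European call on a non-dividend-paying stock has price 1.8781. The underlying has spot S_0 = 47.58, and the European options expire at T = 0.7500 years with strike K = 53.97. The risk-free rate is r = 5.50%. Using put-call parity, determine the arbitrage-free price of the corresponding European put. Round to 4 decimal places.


Put-call parity: C - P = S_0 * exp(-qT) - K * exp(-rT).
S_0 * exp(-qT) = 47.5800 * 1.00000000 = 47.58000000
K * exp(-rT) = 53.9700 * 0.95958920 = 51.78902927
P = C - S*exp(-qT) + K*exp(-rT)
P = 1.8781 - 47.58000000 + 51.78902927 = 6.0871

Answer: Put price = 6.0871


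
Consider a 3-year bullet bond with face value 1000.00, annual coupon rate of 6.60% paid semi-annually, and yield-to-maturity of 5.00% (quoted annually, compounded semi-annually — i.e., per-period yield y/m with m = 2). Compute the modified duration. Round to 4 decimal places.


Coupon per period c = face * coupon_rate / m = 33.000000
Periods per year m = 2; per-period yield y/m = 0.025000
Number of cashflows N = 6
Cashflows (t years, CF_t, discount factor 1/(1+y/m)^(m*t), PV):
  t = 0.5000: CF_t = 33.000000, DF = 0.975610, PV = 32.195122
  t = 1.0000: CF_t = 33.000000, DF = 0.951814, PV = 31.409875
  t = 1.5000: CF_t = 33.000000, DF = 0.928599, PV = 30.643781
  t = 2.0000: CF_t = 33.000000, DF = 0.905951, PV = 29.896371
  t = 2.5000: CF_t = 33.000000, DF = 0.883854, PV = 29.167191
  t = 3.0000: CF_t = 1033.000000, DF = 0.862297, PV = 890.752663
Price P = sum_t PV_t = 1044.065003
First compute Macaulay numerator sum_t t * PV_t:
  t * PV_t at t = 0.5000: 16.097561
  t * PV_t at t = 1.0000: 31.409875
  t * PV_t at t = 1.5000: 45.965671
  t * PV_t at t = 2.0000: 59.792743
  t * PV_t at t = 2.5000: 72.917979
  t * PV_t at t = 3.0000: 2672.257988
Macaulay duration D = 2898.441816 / 1044.065003 = 2.776112
Modified duration = D / (1 + y/m) = 2.776112 / (1 + 0.025000) = 2.708402

Answer: Modified duration = 2.7084


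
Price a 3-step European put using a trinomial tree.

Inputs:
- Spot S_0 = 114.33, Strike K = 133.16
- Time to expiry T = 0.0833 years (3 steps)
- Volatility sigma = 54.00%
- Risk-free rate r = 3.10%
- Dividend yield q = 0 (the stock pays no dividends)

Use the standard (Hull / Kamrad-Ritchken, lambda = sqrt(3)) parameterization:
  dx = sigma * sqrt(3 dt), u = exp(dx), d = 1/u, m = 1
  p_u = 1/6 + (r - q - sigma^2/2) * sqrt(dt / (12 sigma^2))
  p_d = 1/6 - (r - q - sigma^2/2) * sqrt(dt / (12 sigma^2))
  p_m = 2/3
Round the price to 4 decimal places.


dt = T/N = 0.027767; dx = sigma*sqrt(3*dt) = 0.155853
u = exp(dx) = 1.168655; d = 1/u = 0.855685
p_u = 0.156440, p_m = 0.666667, p_d = 0.176893
Discount per step: exp(-r*dt) = 0.999140
Stock lattice S(k, j) with j the centered position index:
  k=0: S(0,+0) = 114.3300
  k=1: S(1,-1) = 97.8304; S(1,+0) = 114.3300; S(1,+1) = 133.6123
  k=2: S(2,-2) = 83.7120; S(2,-1) = 97.8304; S(2,+0) = 114.3300; S(2,+1) = 133.6123; S(2,+2) = 156.1467
  k=3: S(3,-3) = 71.6311; S(3,-2) = 83.7120; S(3,-1) = 97.8304; S(3,+0) = 114.3300; S(3,+1) = 133.6123; S(3,+2) = 156.1467; S(3,+3) = 182.4816
Terminal payoffs V(N, j) = max(K - S_T, 0):
  V(3,-3) = 61.528937; V(3,-2) = 49.448010; V(3,-1) = 35.329576; V(3,+0) = 18.830000; V(3,+1) = 0.000000; V(3,+2) = 0.000000; V(3,+3) = 0.000000
Backward induction: V(k, j) = exp(-r*dt) * [p_u * V(k+1, j+1) + p_m * V(k+1, j) + p_d * V(k+1, j-1)]
  V(2,-2) = exp(-r*dt) * [p_u*35.329576 + p_m*49.448010 + p_d*61.528937] = 49.333865
  V(2,-1) = exp(-r*dt) * [p_u*18.830000 + p_m*35.329576 + p_d*49.448010] = 35.215503
  V(2,+0) = exp(-r*dt) * [p_u*0.000000 + p_m*18.830000 + p_d*35.329576] = 18.786710
  V(2,+1) = exp(-r*dt) * [p_u*0.000000 + p_m*0.000000 + p_d*18.830000] = 3.328029
  V(2,+2) = exp(-r*dt) * [p_u*0.000000 + p_m*0.000000 + p_d*0.000000] = 0.000000
  V(1,-1) = exp(-r*dt) * [p_u*18.786710 + p_m*35.215503 + p_d*49.333865] = 35.112580
  V(1,+0) = exp(-r*dt) * [p_u*3.328029 + p_m*18.786710 + p_d*35.215503] = 19.257903
  V(1,+1) = exp(-r*dt) * [p_u*0.000000 + p_m*3.328029 + p_d*18.786710] = 5.537155
  V(0,+0) = exp(-r*dt) * [p_u*5.537155 + p_m*19.257903 + p_d*35.112580] = 19.898870

Answer: Price = V(0,0) = 19.8989


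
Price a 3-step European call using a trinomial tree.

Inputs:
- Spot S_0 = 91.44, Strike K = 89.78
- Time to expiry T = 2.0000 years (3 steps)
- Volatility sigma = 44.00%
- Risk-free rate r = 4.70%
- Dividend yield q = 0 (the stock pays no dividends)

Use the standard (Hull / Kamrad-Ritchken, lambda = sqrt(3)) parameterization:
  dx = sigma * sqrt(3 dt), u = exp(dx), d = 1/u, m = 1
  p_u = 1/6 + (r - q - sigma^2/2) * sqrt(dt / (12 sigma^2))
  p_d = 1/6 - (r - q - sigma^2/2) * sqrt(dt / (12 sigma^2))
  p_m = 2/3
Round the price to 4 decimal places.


dt = T/N = 0.666667; dx = sigma*sqrt(3*dt) = 0.622254
u = exp(dx) = 1.863123; d = 1/u = 0.536733
p_u = 0.139989, p_m = 0.666667, p_d = 0.193344
Discount per step: exp(-r*dt) = 0.969152
Stock lattice S(k, j) with j the centered position index:
  k=0: S(0,+0) = 91.4400
  k=1: S(1,-1) = 49.0789; S(1,+0) = 91.4400; S(1,+1) = 170.3639
  k=2: S(2,-2) = 26.3423; S(2,-1) = 49.0789; S(2,+0) = 91.4400; S(2,+1) = 170.3639; S(2,+2) = 317.4089
  k=3: S(3,-3) = 14.1388; S(3,-2) = 26.3423; S(3,-1) = 49.0789; S(3,+0) = 91.4400; S(3,+1) = 170.3639; S(3,+2) = 317.4089; S(3,+3) = 591.3718
Terminal payoffs V(N, j) = max(S_T - K, 0):
  V(3,-3) = 0.000000; V(3,-2) = 0.000000; V(3,-1) = 0.000000; V(3,+0) = 1.660000; V(3,+1) = 80.583942; V(3,+2) = 227.628934; V(3,+3) = 501.591799
Backward induction: V(k, j) = exp(-r*dt) * [p_u * V(k+1, j+1) + p_m * V(k+1, j) + p_d * V(k+1, j-1)]
  V(2,-2) = exp(-r*dt) * [p_u*0.000000 + p_m*0.000000 + p_d*0.000000] = 0.000000
  V(2,-1) = exp(-r*dt) * [p_u*1.660000 + p_m*0.000000 + p_d*0.000000] = 0.225214
  V(2,+0) = exp(-r*dt) * [p_u*80.583942 + p_m*1.660000 + p_d*0.000000] = 12.005443
  V(2,+1) = exp(-r*dt) * [p_u*227.628934 + p_m*80.583942 + p_d*1.660000] = 83.259142
  V(2,+2) = exp(-r*dt) * [p_u*501.591799 + p_m*227.628934 + p_d*80.583942] = 230.222748
  V(1,-1) = exp(-r*dt) * [p_u*12.005443 + p_m*0.225214 + p_d*0.000000] = 1.774303
  V(1,+0) = exp(-r*dt) * [p_u*83.259142 + p_m*12.005443 + p_d*0.225214] = 19.094799
  V(1,+1) = exp(-r*dt) * [p_u*230.222748 + p_m*83.259142 + p_d*12.005443] = 87.278025
  V(0,+0) = exp(-r*dt) * [p_u*87.278025 + p_m*19.094799 + p_d*1.774303] = 24.510757

Answer: Price = V(0,0) = 24.5108


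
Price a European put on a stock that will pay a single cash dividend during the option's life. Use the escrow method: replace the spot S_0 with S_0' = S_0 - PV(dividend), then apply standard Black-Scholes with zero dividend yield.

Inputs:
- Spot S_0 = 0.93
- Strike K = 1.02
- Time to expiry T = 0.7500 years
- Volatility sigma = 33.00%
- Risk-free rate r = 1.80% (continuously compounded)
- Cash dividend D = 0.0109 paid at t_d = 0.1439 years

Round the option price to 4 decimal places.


Answer: Price = 0.1584

Derivation:
PV(D) = D * exp(-r * t_d) = 0.0109 * 0.99741315 = 0.01087180
S_0' = S_0 - PV(D) = 0.9300 - 0.01087180 = 0.91912820
d1 = (ln(S_0'/K) + (r + sigma^2/2)*T) / (sigma*sqrt(T)) = -0.17423661
d2 = d1 - sigma*sqrt(T) = -0.46002499
exp(-rT) = 0.98659072
N(-d1) = 0.56916024; N(-d2) = 0.67725086
P = K * exp(-rT) * N(-d2) - S_0' * N(-d1) = 1.0200 * 0.98659072 * 0.67725086 - 0.91912820 * 0.56916024 = 0.1584


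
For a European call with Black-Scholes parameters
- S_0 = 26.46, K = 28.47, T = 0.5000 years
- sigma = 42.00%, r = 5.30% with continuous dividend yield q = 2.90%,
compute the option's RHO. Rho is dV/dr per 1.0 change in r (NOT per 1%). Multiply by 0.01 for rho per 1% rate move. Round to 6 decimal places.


Answer: Rho = 5.010505

Derivation:
d1 = -0.0576350703; d2 = -0.3546199184
phi(d1) = 0.3982802269; exp(-qT) = 0.9856046187; exp(-rT) = 0.9738480438
N(d2) = 0.3614371760
Rho = K*T*exp(-rT)*N(d2) = 28.4700 * 0.5000 * 0.9738480438 * 0.3614371760 = 5.010505


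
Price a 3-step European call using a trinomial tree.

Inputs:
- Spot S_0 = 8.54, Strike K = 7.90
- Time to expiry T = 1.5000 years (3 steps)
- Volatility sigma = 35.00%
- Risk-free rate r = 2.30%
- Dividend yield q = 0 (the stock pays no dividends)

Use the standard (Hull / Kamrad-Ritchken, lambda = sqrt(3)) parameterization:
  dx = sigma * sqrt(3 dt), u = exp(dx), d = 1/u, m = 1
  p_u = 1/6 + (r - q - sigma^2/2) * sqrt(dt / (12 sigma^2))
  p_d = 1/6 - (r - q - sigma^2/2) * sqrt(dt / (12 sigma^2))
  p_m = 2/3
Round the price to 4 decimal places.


dt = T/N = 0.500000; dx = sigma*sqrt(3*dt) = 0.428661
u = exp(dx) = 1.535200; d = 1/u = 0.651381
p_u = 0.144359, p_m = 0.666667, p_d = 0.188975
Discount per step: exp(-r*dt) = 0.988566
Stock lattice S(k, j) with j the centered position index:
  k=0: S(0,+0) = 8.5400
  k=1: S(1,-1) = 5.5628; S(1,+0) = 8.5400; S(1,+1) = 13.1106
  k=2: S(2,-2) = 3.6235; S(2,-1) = 5.5628; S(2,+0) = 8.5400; S(2,+1) = 13.1106; S(2,+2) = 20.1274
  k=3: S(3,-3) = 2.3603; S(3,-2) = 3.6235; S(3,-1) = 5.5628; S(3,+0) = 8.5400; S(3,+1) = 13.1106; S(3,+2) = 20.1274; S(3,+3) = 30.8996
Terminal payoffs V(N, j) = max(S_T - K, 0):
  V(3,-3) = 0.000000; V(3,-2) = 0.000000; V(3,-1) = 0.000000; V(3,+0) = 0.640000; V(3,+1) = 5.210609; V(3,+2) = 12.227407; V(3,+3) = 22.999596
Backward induction: V(k, j) = exp(-r*dt) * [p_u * V(k+1, j+1) + p_m * V(k+1, j) + p_d * V(k+1, j-1)]
  V(2,-2) = exp(-r*dt) * [p_u*0.000000 + p_m*0.000000 + p_d*0.000000] = 0.000000
  V(2,-1) = exp(-r*dt) * [p_u*0.640000 + p_m*0.000000 + p_d*0.000000] = 0.091333
  V(2,+0) = exp(-r*dt) * [p_u*5.210609 + p_m*0.640000 + p_d*0.000000] = 1.165385
  V(2,+1) = exp(-r*dt) * [p_u*12.227407 + p_m*5.210609 + p_d*0.640000] = 5.298532
  V(2,+2) = exp(-r*dt) * [p_u*22.999596 + p_m*12.227407 + p_d*5.210609] = 12.314042
  V(1,-1) = exp(-r*dt) * [p_u*1.165385 + p_m*0.091333 + p_d*0.000000] = 0.226503
  V(1,+0) = exp(-r*dt) * [p_u*5.298532 + p_m*1.165385 + p_d*0.091333] = 1.541246
  V(1,+1) = exp(-r*dt) * [p_u*12.314042 + p_m*5.298532 + p_d*1.165385] = 5.466990
  V(0,+0) = exp(-r*dt) * [p_u*5.466990 + p_m*1.541246 + p_d*0.226503] = 1.838247

Answer: Price = V(0,0) = 1.8382


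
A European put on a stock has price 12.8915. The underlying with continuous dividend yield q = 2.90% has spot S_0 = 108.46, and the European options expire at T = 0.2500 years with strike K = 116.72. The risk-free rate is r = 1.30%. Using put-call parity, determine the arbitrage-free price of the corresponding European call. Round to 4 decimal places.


Put-call parity: C - P = S_0 * exp(-qT) - K * exp(-rT).
S_0 * exp(-qT) = 108.4600 * 0.99277622 = 107.67650859
K * exp(-rT) = 116.7200 * 0.99675528 = 116.34127576
C = P + S*exp(-qT) - K*exp(-rT)
C = 12.8915 + 107.67650859 - 116.34127576 = 4.2267

Answer: Call price = 4.2267


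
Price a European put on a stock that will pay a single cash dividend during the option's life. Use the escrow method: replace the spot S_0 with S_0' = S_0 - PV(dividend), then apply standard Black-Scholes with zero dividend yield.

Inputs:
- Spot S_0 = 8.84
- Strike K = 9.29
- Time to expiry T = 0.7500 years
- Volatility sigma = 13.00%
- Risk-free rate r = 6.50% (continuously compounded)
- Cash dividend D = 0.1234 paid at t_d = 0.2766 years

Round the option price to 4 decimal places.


PV(D) = D * exp(-r * t_d) = 0.1234 * 0.98218166 = 0.12120122
S_0' = S_0 - PV(D) = 8.8400 - 0.12120122 = 8.71879878
d1 = (ln(S_0'/K) + (r + sigma^2/2)*T) / (sigma*sqrt(T)) = -0.07434121
d2 = d1 - sigma*sqrt(T) = -0.18692451
exp(-rT) = 0.95241920
N(-d1) = 0.52963056; N(-d2) = 0.57414009
P = K * exp(-rT) * N(-d2) - S_0' * N(-d1) = 9.2900 * 0.95241920 * 0.57414009 - 8.71879878 * 0.52963056 = 0.4622

Answer: Price = 0.4622


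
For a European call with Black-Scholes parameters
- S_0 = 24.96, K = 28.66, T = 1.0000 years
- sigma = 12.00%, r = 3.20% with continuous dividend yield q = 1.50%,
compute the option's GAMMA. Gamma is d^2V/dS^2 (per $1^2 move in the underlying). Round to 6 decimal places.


d1 = -0.9502323242; d2 = -1.0702323242
phi(d1) = 0.2540029829; exp(-qT) = 0.9851119396; exp(-rT) = 0.9685065821
Gamma = exp(-qT) * phi(d1) / (S * sigma * sqrt(T)) = 0.9851119396 * 0.2540029829 / (24.9600 * 0.1200 * 1.0000000000) = 0.083541

Answer: Gamma = 0.083541


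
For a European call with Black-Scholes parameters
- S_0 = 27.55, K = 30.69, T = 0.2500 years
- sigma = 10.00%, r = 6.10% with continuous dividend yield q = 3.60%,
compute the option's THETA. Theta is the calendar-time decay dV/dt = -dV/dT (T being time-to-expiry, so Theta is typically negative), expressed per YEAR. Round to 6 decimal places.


Answer: Theta = -0.159400

Derivation:
d1 = -2.0086866607; d2 = -2.0586866607
phi(d1) = 0.0530590633; exp(-qT) = 0.9910403788; exp(-rT) = 0.9848656924
Theta = -S*exp(-qT)*phi(d1)*sigma/(2*sqrt(T)) - r*K*exp(-rT)*N(d2) + q*S*exp(-qT)*N(d1)
N(d1) = 0.0222851871; N(d2) = 0.0197621325; sqrt(T) = 0.5000000000
Term 1 = -27.5500 * 0.9910403788 * 0.0530590633 * 0.1000 / (2 * 0.5000000000) = -0.1448680224
Term 2 = -0.0610 * 30.6900 * 0.9848656924 * 0.0197621325 = -0.0364365744
Term 3 = 0.0360 * 27.5500 * 0.9910403788 * 0.0222851871 = 0.0219044190
Theta = -0.1448680224 + (-0.0364365744) + (0.0219044190) = -0.159400


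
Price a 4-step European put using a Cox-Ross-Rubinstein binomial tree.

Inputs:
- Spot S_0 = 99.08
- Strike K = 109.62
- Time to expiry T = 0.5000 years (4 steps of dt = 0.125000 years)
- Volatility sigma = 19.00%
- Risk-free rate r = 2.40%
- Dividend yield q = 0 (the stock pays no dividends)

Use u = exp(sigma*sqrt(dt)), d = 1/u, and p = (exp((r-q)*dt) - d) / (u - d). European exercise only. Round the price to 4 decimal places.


dt = T/N = 0.125000
u = exp(sigma*sqrt(dt)) = 1.069483; d = 1/u = 0.935031
p = (exp((r-q)*dt) - d) / (u - d) = 0.505559
Discount per step: exp(-r*dt) = 0.997004
Stock lattice S(k, i) with i counting down-moves:
  k=0: S(0,0) = 99.0800
  k=1: S(1,0) = 105.9644; S(1,1) = 92.6429
  k=2: S(2,0) = 113.3271; S(2,1) = 99.0800; S(2,2) = 86.6240
  k=3: S(3,0) = 121.2013; S(3,1) = 105.9644; S(3,2) = 92.6429; S(3,3) = 80.9962
  k=4: S(4,0) = 129.6227; S(4,1) = 113.3271; S(4,2) = 99.0800; S(4,3) = 86.6240; S(4,4) = 75.7340
Terminal payoffs V(N, i) = max(K - S_T, 0):
  V(4,0) = 0.000000; V(4,1) = 0.000000; V(4,2) = 10.540000; V(4,3) = 22.995965; V(4,4) = 33.886013
Backward induction: V(k, i) = exp(-r*dt) * [p * V(k+1, i) + (1-p) * V(k+1, i+1)].
  V(3,0) = exp(-r*dt) * [p*0.000000 + (1-p)*0.000000] = 0.000000
  V(3,1) = exp(-r*dt) * [p*0.000000 + (1-p)*10.540000] = 5.195798
  V(3,2) = exp(-r*dt) * [p*10.540000 + (1-p)*22.995965] = 16.648720
  V(3,3) = exp(-r*dt) * [p*22.995965 + (1-p)*33.886013] = 28.295438
  V(2,0) = exp(-r*dt) * [p*0.000000 + (1-p)*5.195798] = 2.561320
  V(2,1) = exp(-r*dt) * [p*5.195798 + (1-p)*16.648720] = 10.826066
  V(2,2) = exp(-r*dt) * [p*16.648720 + (1-p)*28.295438] = 22.340214
  V(1,0) = exp(-r*dt) * [p*2.561320 + (1-p)*10.826066] = 6.627837
  V(1,1) = exp(-r*dt) * [p*10.826066 + (1-p)*22.340214] = 16.469651
  V(0,0) = exp(-r*dt) * [p*6.627837 + (1-p)*16.469651] = 11.459603

Answer: Price = V(0,0) = 11.4596


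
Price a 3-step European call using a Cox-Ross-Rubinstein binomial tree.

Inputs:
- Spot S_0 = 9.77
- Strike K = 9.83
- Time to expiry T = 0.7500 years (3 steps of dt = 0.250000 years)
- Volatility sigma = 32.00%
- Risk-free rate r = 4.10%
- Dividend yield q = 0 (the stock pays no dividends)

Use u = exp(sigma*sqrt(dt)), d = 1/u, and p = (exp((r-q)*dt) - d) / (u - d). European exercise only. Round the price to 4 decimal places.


Answer: Price = V(0,0) = 1.2740

Derivation:
dt = T/N = 0.250000
u = exp(sigma*sqrt(dt)) = 1.173511; d = 1/u = 0.852144
p = (exp((r-q)*dt) - d) / (u - d) = 0.492144
Discount per step: exp(-r*dt) = 0.989802
Stock lattice S(k, i) with i counting down-moves:
  k=0: S(0,0) = 9.7700
  k=1: S(1,0) = 11.4652; S(1,1) = 8.3254
  k=2: S(2,0) = 13.4545; S(2,1) = 9.7700; S(2,2) = 7.0945
  k=3: S(3,0) = 15.7890; S(3,1) = 11.4652; S(3,2) = 8.3254; S(3,3) = 6.0455
Terminal payoffs V(N, i) = max(S_T - K, 0):
  V(3,0) = 5.959047; V(3,1) = 1.635201; V(3,2) = 0.000000; V(3,3) = 0.000000
Backward induction: V(k, i) = exp(-r*dt) * [p * V(k+1, i) + (1-p) * V(k+1, i+1)].
  V(2,0) = exp(-r*dt) * [p*5.959047 + (1-p)*1.635201] = 3.724781
  V(2,1) = exp(-r*dt) * [p*1.635201 + (1-p)*0.000000] = 0.796548
  V(2,2) = exp(-r*dt) * [p*0.000000 + (1-p)*0.000000] = 0.000000
  V(1,0) = exp(-r*dt) * [p*3.724781 + (1-p)*0.796548] = 2.214842
  V(1,1) = exp(-r*dt) * [p*0.796548 + (1-p)*0.000000] = 0.388019
  V(0,0) = exp(-r*dt) * [p*2.214842 + (1-p)*0.388019] = 1.273954


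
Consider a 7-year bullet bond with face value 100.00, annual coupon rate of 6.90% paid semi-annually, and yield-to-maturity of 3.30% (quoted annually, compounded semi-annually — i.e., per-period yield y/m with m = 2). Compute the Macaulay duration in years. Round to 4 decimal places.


Answer: Macaulay duration = 5.8161 years

Derivation:
Coupon per period c = face * coupon_rate / m = 3.450000
Periods per year m = 2; per-period yield y/m = 0.016500
Number of cashflows N = 14
Cashflows (t years, CF_t, discount factor 1/(1+y/m)^(m*t), PV):
  t = 0.5000: CF_t = 3.450000, DF = 0.983768, PV = 3.393999
  t = 1.0000: CF_t = 3.450000, DF = 0.967799, PV = 3.338907
  t = 1.5000: CF_t = 3.450000, DF = 0.952090, PV = 3.284709
  t = 2.0000: CF_t = 3.450000, DF = 0.936635, PV = 3.231391
  t = 2.5000: CF_t = 3.450000, DF = 0.921432, PV = 3.178939
  t = 3.0000: CF_t = 3.450000, DF = 0.906475, PV = 3.127338
  t = 3.5000: CF_t = 3.450000, DF = 0.891761, PV = 3.076574
  t = 4.0000: CF_t = 3.450000, DF = 0.877285, PV = 3.026635
  t = 4.5000: CF_t = 3.450000, DF = 0.863045, PV = 2.977506
  t = 5.0000: CF_t = 3.450000, DF = 0.849036, PV = 2.929175
  t = 5.5000: CF_t = 3.450000, DF = 0.835254, PV = 2.881628
  t = 6.0000: CF_t = 3.450000, DF = 0.821696, PV = 2.834853
  t = 6.5000: CF_t = 3.450000, DF = 0.808359, PV = 2.788837
  t = 7.0000: CF_t = 103.450000, DF = 0.795237, PV = 82.267279
Price P = sum_t PV_t = 122.337770
Macaulay numerator sum_t t * PV_t:
  t * PV_t at t = 0.5000: 1.697000
  t * PV_t at t = 1.0000: 3.338907
  t * PV_t at t = 1.5000: 4.927064
  t * PV_t at t = 2.0000: 6.462783
  t * PV_t at t = 2.5000: 7.947347
  t * PV_t at t = 3.0000: 9.382013
  t * PV_t at t = 3.5000: 10.768010
  t * PV_t at t = 4.0000: 12.106539
  t * PV_t at t = 4.5000: 13.398777
  t * PV_t at t = 5.0000: 14.645873
  t * PV_t at t = 5.5000: 15.848953
  t * PV_t at t = 6.0000: 17.009116
  t * PV_t at t = 6.5000: 18.127440
  t * PV_t at t = 7.0000: 575.870953
Macaulay duration D = (sum_t t * PV_t) / P = 711.530776 / 122.337770 = 5.816117


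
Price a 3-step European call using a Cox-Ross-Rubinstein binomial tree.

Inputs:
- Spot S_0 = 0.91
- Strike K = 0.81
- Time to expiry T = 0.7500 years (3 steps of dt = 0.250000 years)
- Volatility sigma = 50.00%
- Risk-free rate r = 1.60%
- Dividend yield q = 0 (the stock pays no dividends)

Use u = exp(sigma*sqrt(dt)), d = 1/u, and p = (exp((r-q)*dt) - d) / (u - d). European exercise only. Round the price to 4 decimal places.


Answer: Price = V(0,0) = 0.2147

Derivation:
dt = T/N = 0.250000
u = exp(sigma*sqrt(dt)) = 1.284025; d = 1/u = 0.778801
p = (exp((r-q)*dt) - d) / (u - d) = 0.445757
Discount per step: exp(-r*dt) = 0.996008
Stock lattice S(k, i) with i counting down-moves:
  k=0: S(0,0) = 0.9100
  k=1: S(1,0) = 1.1685; S(1,1) = 0.7087
  k=2: S(2,0) = 1.5003; S(2,1) = 0.9100; S(2,2) = 0.5519
  k=3: S(3,0) = 1.9265; S(3,1) = 1.1685; S(3,2) = 0.7087; S(3,3) = 0.4299
Terminal payoffs V(N, i) = max(S_T - K, 0):
  V(3,0) = 1.116470; V(3,1) = 0.358463; V(3,2) = 0.000000; V(3,3) = 0.000000
Backward induction: V(k, i) = exp(-r*dt) * [p * V(k+1, i) + (1-p) * V(k+1, i+1)].
  V(2,0) = exp(-r*dt) * [p*1.116470 + (1-p)*0.358463] = 0.693570
  V(2,1) = exp(-r*dt) * [p*0.358463 + (1-p)*0.000000] = 0.159149
  V(2,2) = exp(-r*dt) * [p*0.000000 + (1-p)*0.000000] = 0.000000
  V(1,0) = exp(-r*dt) * [p*0.693570 + (1-p)*0.159149] = 0.395785
  V(1,1) = exp(-r*dt) * [p*0.159149 + (1-p)*0.000000] = 0.070659
  V(0,0) = exp(-r*dt) * [p*0.395785 + (1-p)*0.070659] = 0.214725


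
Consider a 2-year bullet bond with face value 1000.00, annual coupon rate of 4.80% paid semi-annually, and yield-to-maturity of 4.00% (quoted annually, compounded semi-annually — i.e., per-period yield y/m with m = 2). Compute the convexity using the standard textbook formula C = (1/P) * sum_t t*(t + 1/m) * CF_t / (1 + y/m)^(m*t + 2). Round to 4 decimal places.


Answer: Convexity = 4.5863

Derivation:
Coupon per period c = face * coupon_rate / m = 24.000000
Periods per year m = 2; per-period yield y/m = 0.020000
Number of cashflows N = 4
Cashflows (t years, CF_t, discount factor 1/(1+y/m)^(m*t), PV):
  t = 0.5000: CF_t = 24.000000, DF = 0.980392, PV = 23.529412
  t = 1.0000: CF_t = 24.000000, DF = 0.961169, PV = 23.068051
  t = 1.5000: CF_t = 24.000000, DF = 0.942322, PV = 22.615736
  t = 2.0000: CF_t = 1024.000000, DF = 0.923845, PV = 946.017716
Price P = sum_t PV_t = 1015.230915
Convexity numerator sum_t t*(t + 1/m) * CF_t / (1+y/m)^(m*t + 2):
  t = 0.5000: term = 11.307868
  t = 1.0000: term = 33.258435
  t = 1.5000: term = 65.212618
  t = 2.0000: term = 4546.413477
Convexity = (1/P) * sum = 4656.192398 / 1015.230915 = 4.586338


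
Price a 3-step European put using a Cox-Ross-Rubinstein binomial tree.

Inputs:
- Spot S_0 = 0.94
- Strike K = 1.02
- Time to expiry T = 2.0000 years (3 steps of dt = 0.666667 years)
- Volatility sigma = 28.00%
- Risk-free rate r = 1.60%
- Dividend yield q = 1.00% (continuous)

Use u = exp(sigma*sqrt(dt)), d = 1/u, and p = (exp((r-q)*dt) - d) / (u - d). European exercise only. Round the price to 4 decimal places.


Answer: Price = V(0,0) = 0.1946

Derivation:
dt = T/N = 0.666667
u = exp(sigma*sqrt(dt)) = 1.256863; d = 1/u = 0.795632
p = (exp((r-q)*dt) - d) / (u - d) = 0.451783
Discount per step: exp(-r*dt) = 0.989390
Stock lattice S(k, i) with i counting down-moves:
  k=0: S(0,0) = 0.9400
  k=1: S(1,0) = 1.1815; S(1,1) = 0.7479
  k=2: S(2,0) = 1.4849; S(2,1) = 0.9400; S(2,2) = 0.5950
  k=3: S(3,0) = 1.8663; S(3,1) = 1.1815; S(3,2) = 0.7479; S(3,3) = 0.4734
Terminal payoffs V(N, i) = max(K - S_T, 0):
  V(3,0) = 0.000000; V(3,1) = 0.000000; V(3,2) = 0.272106; V(3,3) = 0.546561
Backward induction: V(k, i) = exp(-r*dt) * [p * V(k+1, i) + (1-p) * V(k+1, i+1)].
  V(2,0) = exp(-r*dt) * [p*0.000000 + (1-p)*0.000000] = 0.000000
  V(2,1) = exp(-r*dt) * [p*0.000000 + (1-p)*0.272106] = 0.147591
  V(2,2) = exp(-r*dt) * [p*0.272106 + (1-p)*0.546561] = 0.418084
  V(1,0) = exp(-r*dt) * [p*0.000000 + (1-p)*0.147591] = 0.080053
  V(1,1) = exp(-r*dt) * [p*0.147591 + (1-p)*0.418084] = 0.292740
  V(0,0) = exp(-r*dt) * [p*0.080053 + (1-p)*0.292740] = 0.194566


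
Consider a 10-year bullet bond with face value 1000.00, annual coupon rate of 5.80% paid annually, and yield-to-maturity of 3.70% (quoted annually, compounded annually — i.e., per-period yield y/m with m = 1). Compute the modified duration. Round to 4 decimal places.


Answer: Modified duration = 7.7590

Derivation:
Coupon per period c = face * coupon_rate / m = 58.000000
Periods per year m = 1; per-period yield y/m = 0.037000
Number of cashflows N = 10
Cashflows (t years, CF_t, discount factor 1/(1+y/m)^(m*t), PV):
  t = 1.0000: CF_t = 58.000000, DF = 0.964320, PV = 55.930569
  t = 2.0000: CF_t = 58.000000, DF = 0.929913, PV = 53.934975
  t = 3.0000: CF_t = 58.000000, DF = 0.896734, PV = 52.010583
  t = 4.0000: CF_t = 58.000000, DF = 0.864739, PV = 50.154854
  t = 5.0000: CF_t = 58.000000, DF = 0.833885, PV = 48.365336
  t = 6.0000: CF_t = 58.000000, DF = 0.804132, PV = 46.639669
  t = 7.0000: CF_t = 58.000000, DF = 0.775441, PV = 44.975572
  t = 8.0000: CF_t = 58.000000, DF = 0.747773, PV = 43.370851
  t = 9.0000: CF_t = 58.000000, DF = 0.721093, PV = 41.823386
  t = 10.0000: CF_t = 1058.000000, DF = 0.695364, PV = 735.695507
Price P = sum_t PV_t = 1172.901302
First compute Macaulay numerator sum_t t * PV_t:
  t * PV_t at t = 1.0000: 55.930569
  t * PV_t at t = 2.0000: 107.869950
  t * PV_t at t = 3.0000: 156.031750
  t * PV_t at t = 4.0000: 200.619415
  t * PV_t at t = 5.0000: 241.826681
  t * PV_t at t = 6.0000: 279.838011
  t * PV_t at t = 7.0000: 314.829006
  t * PV_t at t = 8.0000: 346.966807
  t * PV_t at t = 9.0000: 376.410470
  t * PV_t at t = 10.0000: 7356.955071
Macaulay duration D = 9437.277731 / 1172.901302 = 8.046097
Modified duration = D / (1 + y/m) = 8.046097 / (1 + 0.037000) = 7.759014


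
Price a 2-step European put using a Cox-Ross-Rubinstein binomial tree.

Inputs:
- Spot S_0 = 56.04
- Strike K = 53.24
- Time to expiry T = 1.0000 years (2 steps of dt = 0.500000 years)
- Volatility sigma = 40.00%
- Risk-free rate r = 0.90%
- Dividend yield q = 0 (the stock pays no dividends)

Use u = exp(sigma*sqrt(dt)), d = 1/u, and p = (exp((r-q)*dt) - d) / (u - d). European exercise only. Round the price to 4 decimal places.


Answer: Price = V(0,0) = 6.7109

Derivation:
dt = T/N = 0.500000
u = exp(sigma*sqrt(dt)) = 1.326896; d = 1/u = 0.753638
p = (exp((r-q)*dt) - d) / (u - d) = 0.437625
Discount per step: exp(-r*dt) = 0.995510
Stock lattice S(k, i) with i counting down-moves:
  k=0: S(0,0) = 56.0400
  k=1: S(1,0) = 74.3593; S(1,1) = 42.2339
  k=2: S(2,0) = 98.6671; S(2,1) = 56.0400; S(2,2) = 31.8291
Terminal payoffs V(N, i) = max(K - S_T, 0):
  V(2,0) = 0.000000; V(2,1) = 0.000000; V(2,2) = 21.410921
Backward induction: V(k, i) = exp(-r*dt) * [p * V(k+1, i) + (1-p) * V(k+1, i+1)].
  V(1,0) = exp(-r*dt) * [p*0.000000 + (1-p)*0.000000] = 0.000000
  V(1,1) = exp(-r*dt) * [p*0.000000 + (1-p)*21.410921] = 11.986914
  V(0,0) = exp(-r*dt) * [p*0.000000 + (1-p)*11.986914] = 6.710879


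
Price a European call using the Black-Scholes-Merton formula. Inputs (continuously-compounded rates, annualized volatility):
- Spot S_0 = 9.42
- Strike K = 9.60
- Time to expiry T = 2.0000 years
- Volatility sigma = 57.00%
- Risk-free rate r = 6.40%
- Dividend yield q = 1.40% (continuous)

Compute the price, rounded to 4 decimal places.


d1 = (ln(S/K) + (r - q + 0.5*sigma^2) * T) / (sigma * sqrt(T)) = 0.50362377
d2 = d1 - sigma * sqrt(T) = -0.30247796
exp(-rT) = 0.87985338; exp(-qT) = 0.97238837
C = S_0 * exp(-qT) * N(d1) - K * exp(-rT) * N(d2)
N(d1) = 0.69273711; N(d2) = 0.38114386
C = 9.4200 * 0.97238837 * 0.69273711 - 9.6000 * 0.87985338 * 0.38114386 = 3.1260

Answer: Price = 3.1260


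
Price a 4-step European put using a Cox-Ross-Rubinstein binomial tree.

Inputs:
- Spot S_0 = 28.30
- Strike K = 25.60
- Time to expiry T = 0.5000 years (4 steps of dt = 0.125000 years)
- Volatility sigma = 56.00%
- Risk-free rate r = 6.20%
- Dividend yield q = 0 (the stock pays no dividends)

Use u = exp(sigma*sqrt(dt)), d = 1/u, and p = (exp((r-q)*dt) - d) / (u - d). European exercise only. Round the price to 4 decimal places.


dt = T/N = 0.125000
u = exp(sigma*sqrt(dt)) = 1.218950; d = 1/u = 0.820378
p = (exp((r-q)*dt) - d) / (u - d) = 0.470184
Discount per step: exp(-r*dt) = 0.992280
Stock lattice S(k, i) with i counting down-moves:
  k=0: S(0,0) = 28.3000
  k=1: S(1,0) = 34.4963; S(1,1) = 23.2167
  k=2: S(2,0) = 42.0493; S(2,1) = 28.3000; S(2,2) = 19.0465
  k=3: S(3,0) = 51.2559; S(3,1) = 34.4963; S(3,2) = 23.2167; S(3,3) = 15.6253
  k=4: S(4,0) = 62.4784; S(4,1) = 42.0493; S(4,2) = 28.3000; S(4,3) = 19.0465; S(4,4) = 12.8187
Terminal payoffs V(N, i) = max(K - S_T, 0):
  V(4,0) = 0.000000; V(4,1) = 0.000000; V(4,2) = 0.000000; V(4,3) = 6.553526; V(4,4) = 12.781336
Backward induction: V(k, i) = exp(-r*dt) * [p * V(k+1, i) + (1-p) * V(k+1, i+1)].
  V(3,0) = exp(-r*dt) * [p*0.000000 + (1-p)*0.000000] = 0.000000
  V(3,1) = exp(-r*dt) * [p*0.000000 + (1-p)*0.000000] = 0.000000
  V(3,2) = exp(-r*dt) * [p*0.000000 + (1-p)*6.553526] = 3.445360
  V(3,3) = exp(-r*dt) * [p*6.553526 + (1-p)*12.781336] = 9.777056
  V(2,0) = exp(-r*dt) * [p*0.000000 + (1-p)*0.000000] = 0.000000
  V(2,1) = exp(-r*dt) * [p*0.000000 + (1-p)*3.445360] = 1.811316
  V(2,2) = exp(-r*dt) * [p*3.445360 + (1-p)*9.777056] = 6.747500
  V(1,0) = exp(-r*dt) * [p*0.000000 + (1-p)*1.811316] = 0.952257
  V(1,1) = exp(-r*dt) * [p*1.811316 + (1-p)*6.747500] = 4.392414
  V(0,0) = exp(-r*dt) * [p*0.952257 + (1-p)*4.392414] = 2.753486

Answer: Price = V(0,0) = 2.7535


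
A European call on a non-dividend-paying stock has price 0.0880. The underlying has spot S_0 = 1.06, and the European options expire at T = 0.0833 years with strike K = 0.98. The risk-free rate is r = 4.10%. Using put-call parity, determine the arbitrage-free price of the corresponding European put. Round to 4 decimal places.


Put-call parity: C - P = S_0 * exp(-qT) - K * exp(-rT).
S_0 * exp(-qT) = 1.0600 * 1.00000000 = 1.06000000
K * exp(-rT) = 0.9800 * 0.99659053 = 0.97665871
P = C - S*exp(-qT) + K*exp(-rT)
P = 0.0880 - 1.06000000 + 0.97665871 = 0.0047

Answer: Put price = 0.0047


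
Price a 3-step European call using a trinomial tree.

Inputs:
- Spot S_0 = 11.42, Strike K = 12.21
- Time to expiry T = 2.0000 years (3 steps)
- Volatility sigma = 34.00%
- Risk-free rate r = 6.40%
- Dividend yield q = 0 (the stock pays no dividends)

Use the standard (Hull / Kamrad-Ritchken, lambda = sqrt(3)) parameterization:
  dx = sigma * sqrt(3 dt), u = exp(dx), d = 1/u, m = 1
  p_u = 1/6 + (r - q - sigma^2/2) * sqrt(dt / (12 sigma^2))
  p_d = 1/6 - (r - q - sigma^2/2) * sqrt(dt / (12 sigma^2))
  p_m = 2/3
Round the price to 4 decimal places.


dt = T/N = 0.666667; dx = sigma*sqrt(3*dt) = 0.480833
u = exp(dx) = 1.617421; d = 1/u = 0.618268
p_u = 0.170965, p_m = 0.666667, p_d = 0.162369
Discount per step: exp(-r*dt) = 0.958231
Stock lattice S(k, j) with j the centered position index:
  k=0: S(0,+0) = 11.4200
  k=1: S(1,-1) = 7.0606; S(1,+0) = 11.4200; S(1,+1) = 18.4709
  k=2: S(2,-2) = 4.3654; S(2,-1) = 7.0606; S(2,+0) = 11.4200; S(2,+1) = 18.4709; S(2,+2) = 29.8753
  k=3: S(3,-3) = 2.6990; S(3,-2) = 4.3654; S(3,-1) = 7.0606; S(3,+0) = 11.4200; S(3,+1) = 18.4709; S(3,+2) = 29.8753; S(3,+3) = 48.3209
Terminal payoffs V(N, j) = max(S_T - K, 0):
  V(3,-3) = 0.000000; V(3,-2) = 0.000000; V(3,-1) = 0.000000; V(3,+0) = 0.000000; V(3,+1) = 6.260942; V(3,+2) = 17.665281; V(3,+3) = 36.110893
Backward induction: V(k, j) = exp(-r*dt) * [p_u * V(k+1, j+1) + p_m * V(k+1, j) + p_d * V(k+1, j-1)]
  V(2,-2) = exp(-r*dt) * [p_u*0.000000 + p_m*0.000000 + p_d*0.000000] = 0.000000
  V(2,-1) = exp(-r*dt) * [p_u*0.000000 + p_m*0.000000 + p_d*0.000000] = 0.000000
  V(2,+0) = exp(-r*dt) * [p_u*6.260942 + p_m*0.000000 + p_d*0.000000] = 1.025691
  V(2,+1) = exp(-r*dt) * [p_u*17.665281 + p_m*6.260942 + p_d*0.000000] = 6.893610
  V(2,+2) = exp(-r*dt) * [p_u*36.110893 + p_m*17.665281 + p_d*6.260942] = 18.174882
  V(1,-1) = exp(-r*dt) * [p_u*1.025691 + p_m*0.000000 + p_d*0.000000] = 0.168032
  V(1,+0) = exp(-r*dt) * [p_u*6.893610 + p_m*1.025691 + p_d*0.000000] = 1.784569
  V(1,+1) = exp(-r*dt) * [p_u*18.174882 + p_m*6.893610 + p_d*1.025691] = 7.540839
  V(0,+0) = exp(-r*dt) * [p_u*7.540839 + p_m*1.784569 + p_d*0.168032] = 2.401531

Answer: Price = V(0,0) = 2.4015
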